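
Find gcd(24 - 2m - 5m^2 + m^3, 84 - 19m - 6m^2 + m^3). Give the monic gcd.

By polynomial division,
  m^3 - 5m^2 - 2m + 24 = (m^3 - 6m^2 - 19m + 84) + (m^2 + 17m - 60)
  m^3 - 6m^2 - 19m + 84 = (m - 23)(m^2 + 17m - 60) + (432m - 1296)
  m^2 + 17m - 60 = ((1/432)m + 5/108)(432m - 1296) + (0)
Last nonzero remainder: 432m - 1296. Dividing through by 432 gives the monic gcd m - 3.

-3 + m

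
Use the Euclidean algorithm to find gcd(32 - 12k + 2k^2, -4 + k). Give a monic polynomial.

1

Repeated division with remainder:
  2k^2 - 12k + 32 = (2k - 4)(k - 4) + (16)
  k - 4 = ((1/16)k - 1/4)(16) + (0)
The last nonzero remainder is the constant 16, so the polynomials are coprime and gcd = 1.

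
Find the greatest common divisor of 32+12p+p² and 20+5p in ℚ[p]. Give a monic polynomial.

Repeated division with remainder:
  p²+12p+32 = ((1/5)p+8/5)(5p+20) + (0)
Last nonzero remainder: 5p+20. Dividing through by 5 gives the monic gcd p+4.

4+p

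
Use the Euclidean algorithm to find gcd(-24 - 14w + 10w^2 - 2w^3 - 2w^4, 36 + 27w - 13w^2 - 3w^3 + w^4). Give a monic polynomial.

3 + 4w + w^2

Repeated division with remainder:
  -2w^4 - 2w^3 + 10w^2 - 14w - 24 = (-2)(w^4 - 3w^3 - 13w^2 + 27w + 36) + (-8w^3 - 16w^2 + 40w + 48)
  w^4 - 3w^3 - 13w^2 + 27w + 36 = (-(1/8)w + 5/8)(-8w^3 - 16w^2 + 40w + 48) + (2w^2 + 8w + 6)
  -8w^3 - 16w^2 + 40w + 48 = (-4w + 8)(2w^2 + 8w + 6) + (0)
Last nonzero remainder: 2w^2 + 8w + 6. Dividing through by 2 gives the monic gcd w^2 + 4w + 3.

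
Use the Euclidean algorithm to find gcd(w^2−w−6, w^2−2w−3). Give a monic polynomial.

w−3

Euclidean algorithm in ℚ[w]:
  w^2−w−6 = (w^2−2w−3) + (w−3)
  w^2−2w−3 = (w+1)(w−3) + (0)
The last nonzero remainder w−3 is already monic.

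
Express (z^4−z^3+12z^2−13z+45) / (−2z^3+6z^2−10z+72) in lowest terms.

(−z^2+2z−5)/(2z−8)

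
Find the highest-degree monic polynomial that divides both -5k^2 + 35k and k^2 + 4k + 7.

Apply the Euclidean algorithm:
  -5k^2 + 35k = (-5)(k^2 + 4k + 7) + (55k + 35)
  k^2 + 4k + 7 = ((1/55)k + 37/605)(55k + 35) + (588/121)
  55k + 35 = ((6655/588)k + 605/84)(588/121) + (0)
The last nonzero remainder is the constant 588/121, so the polynomials are coprime and gcd = 1.

1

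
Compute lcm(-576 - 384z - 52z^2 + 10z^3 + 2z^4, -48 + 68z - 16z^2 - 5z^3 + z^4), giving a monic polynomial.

-576 + 480z + 236z^2 - 104z^3 - 39z^4 + 2z^5 + z^6

By polynomial division,
  2z^4 + 10z^3 - 52z^2 - 384z - 576 = (2)(z^4 - 5z^3 - 16z^2 + 68z - 48) + (20z^3 - 20z^2 - 520z - 480)
  z^4 - 5z^3 - 16z^2 + 68z - 48 = ((1/20)z - 1/5)(20z^3 - 20z^2 - 520z - 480) + (6z^2 - 12z - 144)
  20z^3 - 20z^2 - 520z - 480 = ((10/3)z + 10/3)(6z^2 - 12z - 144) + (0)
Last nonzero remainder: 6z^2 - 12z - 144. Dividing through by 6 gives the monic gcd z^2 - 2z - 24.
Then lcm(f, g) = f·g / gcd(f, g); expanding and making the result monic gives the answer.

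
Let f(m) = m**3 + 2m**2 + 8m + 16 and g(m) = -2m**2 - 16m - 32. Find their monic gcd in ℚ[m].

1

Euclidean algorithm in ℚ[m]:
  m**3 + 2m**2 + 8m + 16 = (-(1/2)m + 3)(-2m**2 - 16m - 32) + (40m + 112)
  -2m**2 - 16m - 32 = (-(1/20)m - 13/50)(40m + 112) + (-72/25)
  40m + 112 = (-(125/9)m - 350/9)(-72/25) + (0)
The last nonzero remainder is the constant -72/25, so the polynomials are coprime and gcd = 1.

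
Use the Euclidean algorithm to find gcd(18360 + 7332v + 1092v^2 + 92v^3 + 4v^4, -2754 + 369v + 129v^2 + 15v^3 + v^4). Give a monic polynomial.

918 + 183v + 18v^2 + v^3

Repeated division with remainder:
  4v^4 + 92v^3 + 1092v^2 + 7332v + 18360 = (4)(v^4 + 15v^3 + 129v^2 + 369v - 2754) + (32v^3 + 576v^2 + 5856v + 29376)
  v^4 + 15v^3 + 129v^2 + 369v - 2754 = ((1/32)v - 3/32)(32v^3 + 576v^2 + 5856v + 29376) + (0)
Last nonzero remainder: 32v^3 + 576v^2 + 5856v + 29376. Dividing through by 32 gives the monic gcd v^3 + 18v^2 + 183v + 918.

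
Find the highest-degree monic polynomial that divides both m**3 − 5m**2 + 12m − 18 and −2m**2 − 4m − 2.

Euclidean algorithm in ℚ[m]:
  m**3 − 5m**2 + 12m − 18 = (−(1/2)m + 7/2)(−2m**2 − 4m − 2) + (25m − 11)
  −2m**2 − 4m − 2 = (−(2/25)m − 122/625)(25m − 11) + (−2592/625)
  25m − 11 = (−(15625/2592)m + 6875/2592)(−2592/625) + (0)
The last nonzero remainder is the constant −2592/625, so the polynomials are coprime and gcd = 1.

1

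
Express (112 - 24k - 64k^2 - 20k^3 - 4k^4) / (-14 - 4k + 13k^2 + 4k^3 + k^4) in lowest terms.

Repeated division with remainder:
  -4k^4 - 20k^3 - 64k^2 - 24k + 112 = (-4)(k^4 + 4k^3 + 13k^2 - 4k - 14) + (-4k^3 - 12k^2 - 40k + 56)
  k^4 + 4k^3 + 13k^2 - 4k - 14 = (-(1/4)k - 1/4)(-4k^3 - 12k^2 - 40k + 56) + (0)
Last nonzero remainder: -4k^3 - 12k^2 - 40k + 56. Dividing through by -4 gives the monic gcd k^3 + 3k^2 + 10k - 14.
Cancel k^3 + 3k^2 + 10k - 14 from numerator and denominator to get the reduced form.

(-8 - 4k)/(1 + k)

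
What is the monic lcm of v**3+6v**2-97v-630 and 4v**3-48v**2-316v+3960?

Repeated division with remainder:
  v**3+6v**2-97v-630 = (1/4)(4v**3-48v**2-316v+3960) + (18v**2-18v-1620)
  4v**3-48v**2-316v+3960 = ((2/9)v-22/9)(18v**2-18v-1620) + (0)
Last nonzero remainder: 18v**2-18v-1620. Dividing through by 18 gives the monic gcd v**2-v-90.
Then lcm(f, g) = f·g / gcd(f, g); expanding and making the result monic gives the answer.

v**4-5v**3-163v**2+437v+6930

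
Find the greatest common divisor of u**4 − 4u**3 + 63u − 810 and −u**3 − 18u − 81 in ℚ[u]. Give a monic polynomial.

u**2 − 3u + 27

Apply the Euclidean algorithm:
  u**4 − 4u**3 + 63u − 810 = (−u + 4)(−u**3 − 18u − 81) + (−18u**2 + 54u − 486)
  −u**3 − 18u − 81 = ((1/18)u + 1/6)(−18u**2 + 54u − 486) + (0)
Last nonzero remainder: −18u**2 + 54u − 486. Dividing through by −18 gives the monic gcd u**2 − 3u + 27.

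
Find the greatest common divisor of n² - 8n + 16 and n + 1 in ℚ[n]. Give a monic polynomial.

Euclidean algorithm in ℚ[n]:
  n² - 8n + 16 = (n - 9)(n + 1) + (25)
  n + 1 = ((1/25)n + 1/25)(25) + (0)
The last nonzero remainder is the constant 25, so the polynomials are coprime and gcd = 1.

1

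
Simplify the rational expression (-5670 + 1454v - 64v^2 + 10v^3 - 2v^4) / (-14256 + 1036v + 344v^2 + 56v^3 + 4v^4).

(-35 + 12v - v^2)/(-88 + 14v + 2v^2)

Repeated division with remainder:
  -2v^4 + 10v^3 - 64v^2 + 1454v - 5670 = (-1/2)(4v^4 + 56v^3 + 344v^2 + 1036v - 14256) + (38v^3 + 108v^2 + 1972v - 12798)
  4v^4 + 56v^3 + 344v^2 + 1036v - 14256 = ((2/19)v + 424/361)(38v^3 + 108v^2 + 1972v - 12798) + ((3456/361)v^2 + (24192/361)v + 279936/361)
  38v^3 + 108v^2 + 1972v - 12798 = ((6859/1728)v - 28519/1728)((3456/361)v^2 + (24192/361)v + 279936/361) + (0)
Last nonzero remainder: (3456/361)v^2 + (24192/361)v + 279936/361. Dividing through by 3456/361 gives the monic gcd v^2 + 7v + 81.
Cancel v^2 + 7v + 81 from numerator and denominator to get the reduced form.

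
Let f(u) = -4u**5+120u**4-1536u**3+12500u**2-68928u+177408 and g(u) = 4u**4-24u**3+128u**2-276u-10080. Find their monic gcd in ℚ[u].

u**3-11u**2+87u-504

Repeated division with remainder:
  -4u**5+120u**4-1536u**3+12500u**2-68928u+177408 = (-u+24)(4u**4-24u**3+128u**2-276u-10080) + (-832u**3+9152u**2-72384u+419328)
  4u**4-24u**3+128u**2-276u-10080 = (-(1/208)u-5/208)(-832u**3+9152u**2-72384u+419328) + (0)
Last nonzero remainder: -832u**3+9152u**2-72384u+419328. Dividing through by -832 gives the monic gcd u**3-11u**2+87u-504.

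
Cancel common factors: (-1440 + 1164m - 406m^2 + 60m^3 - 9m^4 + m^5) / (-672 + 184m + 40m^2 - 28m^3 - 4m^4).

Euclidean algorithm in ℚ[m]:
  m^5 - 9m^4 + 60m^3 - 406m^2 + 1164m - 1440 = (-(1/4)m + 4)(-4m^4 - 28m^3 + 40m^2 + 184m - 672) + (182m^3 - 520m^2 + 260m + 1248)
  -4m^4 - 28m^3 + 40m^2 + 184m - 672 = (-(2/91)m - 138/637)(182m^3 - 520m^2 + 260m + 1248) + (-(3280/49)m^2 + (13120/49)m - 19680/49)
  182m^3 - 520m^2 + 260m + 1248 = (-(4459/1640)m - 637/205)(-(3280/49)m^2 + (13120/49)m - 19680/49) + (0)
Last nonzero remainder: -(3280/49)m^2 + (13120/49)m - 19680/49. Dividing through by -3280/49 gives the monic gcd m^2 - 4m + 6.
Cancel m^2 - 4m + 6 from numerator and denominator to get the reduced form.

(240 - 34m + 5m^2 - m^3)/(112 + 44m + 4m^2)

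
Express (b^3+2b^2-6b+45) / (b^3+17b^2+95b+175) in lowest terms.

(b^2-3b+9)/(b^2+12b+35)

By polynomial division,
  b^3+2b^2-6b+45 = (b^3+17b^2+95b+175) + (-15b^2-101b-130)
  b^3+17b^2+95b+175 = (-(1/15)b-154/225)(-15b^2-101b-130) + ((3871/225)b+3871/45)
  -15b^2-101b-130 = (-(3375/3871)b-5850/3871)((3871/225)b+3871/45) + (0)
Last nonzero remainder: (3871/225)b+3871/45. Dividing through by 3871/225 gives the monic gcd b+5.
Cancel b+5 from numerator and denominator to get the reduced form.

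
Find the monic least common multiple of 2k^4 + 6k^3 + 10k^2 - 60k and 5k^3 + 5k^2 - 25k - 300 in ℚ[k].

k^5 - k^4 - 7k^3 - 50k^2 + 120k

Repeated division with remainder:
  2k^4 + 6k^3 + 10k^2 - 60k = ((2/5)k + 4/5)(5k^3 + 5k^2 - 25k - 300) + (16k^2 + 80k + 240)
  5k^3 + 5k^2 - 25k - 300 = ((5/16)k - 5/4)(16k^2 + 80k + 240) + (0)
Last nonzero remainder: 16k^2 + 80k + 240. Dividing through by 16 gives the monic gcd k^2 + 5k + 15.
Then lcm(f, g) = f·g / gcd(f, g); expanding and making the result monic gives the answer.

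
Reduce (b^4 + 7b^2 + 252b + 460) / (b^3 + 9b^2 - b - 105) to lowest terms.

By polynomial division,
  b^4 + 7b^2 + 252b + 460 = (b - 9)(b^3 + 9b^2 - b - 105) + (89b^2 + 348b - 485)
  b^3 + 9b^2 - b - 105 = ((1/89)b + 453/7921)(89b^2 + 348b - 485) + (-(122400/7921)b - 612000/7921)
  89b^2 + 348b - 485 = (-(704969/122400)b + 768337/122400)(-(122400/7921)b - 612000/7921) + (0)
Last nonzero remainder: -(122400/7921)b - 612000/7921. Dividing through by -122400/7921 gives the monic gcd b + 5.
Cancel b + 5 from numerator and denominator to get the reduced form.

(b^3 - 5b^2 + 32b + 92)/(b^2 + 4b - 21)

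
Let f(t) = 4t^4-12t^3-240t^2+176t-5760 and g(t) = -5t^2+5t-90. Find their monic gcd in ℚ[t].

t^2-t+18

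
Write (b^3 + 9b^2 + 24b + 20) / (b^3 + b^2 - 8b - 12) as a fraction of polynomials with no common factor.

(b + 5)/(b - 3)

Apply the Euclidean algorithm:
  b^3 + 9b^2 + 24b + 20 = (b^3 + b^2 - 8b - 12) + (8b^2 + 32b + 32)
  b^3 + b^2 - 8b - 12 = ((1/8)b - 3/8)(8b^2 + 32b + 32) + (0)
Last nonzero remainder: 8b^2 + 32b + 32. Dividing through by 8 gives the monic gcd b^2 + 4b + 4.
Cancel b^2 + 4b + 4 from numerator and denominator to get the reduced form.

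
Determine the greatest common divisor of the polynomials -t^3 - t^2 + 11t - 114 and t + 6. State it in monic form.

By polynomial division,
  -t^3 - t^2 + 11t - 114 = (-t^2 + 5t - 19)(t + 6) + (0)
The last nonzero remainder t + 6 is already monic.

t + 6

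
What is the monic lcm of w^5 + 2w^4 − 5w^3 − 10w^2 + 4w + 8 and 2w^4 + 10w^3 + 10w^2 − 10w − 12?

w^6 + 5w^5 + w^4 − 25w^3 − 26w^2 + 20w + 24

Euclidean algorithm in ℚ[w]:
  w^5 + 2w^4 − 5w^3 − 10w^2 + 4w + 8 = ((1/2)w − 3/2)(2w^4 + 10w^3 + 10w^2 − 10w − 12) + (5w^3 + 10w^2 − 5w − 10)
  2w^4 + 10w^3 + 10w^2 − 10w − 12 = ((2/5)w + 6/5)(5w^3 + 10w^2 − 5w − 10) + (0)
Last nonzero remainder: 5w^3 + 10w^2 − 5w − 10. Dividing through by 5 gives the monic gcd w^3 + 2w^2 − w − 2.
Then lcm(f, g) = f·g / gcd(f, g); expanding and making the result monic gives the answer.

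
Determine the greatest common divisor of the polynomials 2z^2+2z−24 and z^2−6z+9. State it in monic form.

z−3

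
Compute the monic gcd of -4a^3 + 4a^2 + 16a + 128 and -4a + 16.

Repeated division with remainder:
  -4a^3 + 4a^2 + 16a + 128 = (a^2 + 3a + 8)(-4a + 16) + (0)
Last nonzero remainder: -4a + 16. Dividing through by -4 gives the monic gcd a - 4.

a - 4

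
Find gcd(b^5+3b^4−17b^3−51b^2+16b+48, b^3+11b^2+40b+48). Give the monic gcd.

b^2+7b+12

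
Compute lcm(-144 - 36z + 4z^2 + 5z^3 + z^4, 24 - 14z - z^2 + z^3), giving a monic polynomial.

288 - 72z - 44z^2 - 6z^3 + 3z^4 + z^5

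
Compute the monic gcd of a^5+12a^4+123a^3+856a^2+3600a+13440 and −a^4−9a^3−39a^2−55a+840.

a^3+12a^2+75a+280

Euclidean algorithm in ℚ[a]:
  a^5+12a^4+123a^3+856a^2+3600a+13440 = (−a−3)(−a^4−9a^3−39a^2−55a+840) + (57a^3+684a^2+4275a+15960)
  −a^4−9a^3−39a^2−55a+840 = (−(1/57)a+1/19)(57a^3+684a^2+4275a+15960) + (0)
Last nonzero remainder: 57a^3+684a^2+4275a+15960. Dividing through by 57 gives the monic gcd a^3+12a^2+75a+280.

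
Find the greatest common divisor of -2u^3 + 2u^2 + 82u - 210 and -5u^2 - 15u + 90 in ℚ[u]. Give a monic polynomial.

u - 3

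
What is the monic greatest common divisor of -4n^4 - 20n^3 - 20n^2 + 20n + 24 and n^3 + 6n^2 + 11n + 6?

n^3 + 6n^2 + 11n + 6

Repeated division with remainder:
  -4n^4 - 20n^3 - 20n^2 + 20n + 24 = (-4n + 4)(n^3 + 6n^2 + 11n + 6) + (0)
The last nonzero remainder n^3 + 6n^2 + 11n + 6 is already monic.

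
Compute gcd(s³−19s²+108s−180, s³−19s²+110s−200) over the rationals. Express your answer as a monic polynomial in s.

Apply the Euclidean algorithm:
  s³−19s²+108s−180 = (s³−19s²+110s−200) + (−2s+20)
  s³−19s²+110s−200 = (−(1/2)s²+(9/2)s−10)(−2s+20) + (0)
Last nonzero remainder: −2s+20. Dividing through by −2 gives the monic gcd s−10.

s−10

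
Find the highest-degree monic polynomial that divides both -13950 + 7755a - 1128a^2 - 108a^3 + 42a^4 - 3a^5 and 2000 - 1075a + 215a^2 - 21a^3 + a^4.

25 - 10a + a^2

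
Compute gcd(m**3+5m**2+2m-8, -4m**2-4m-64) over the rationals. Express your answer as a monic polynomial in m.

1

Apply the Euclidean algorithm:
  m**3+5m**2+2m-8 = (-(1/4)m-1)(-4m**2-4m-64) + (-18m-72)
  -4m**2-4m-64 = ((2/9)m-2/3)(-18m-72) + (-112)
  -18m-72 = ((9/56)m+9/14)(-112) + (0)
The last nonzero remainder is the constant -112, so the polynomials are coprime and gcd = 1.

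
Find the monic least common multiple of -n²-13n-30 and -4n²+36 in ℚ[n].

n³+10n²-9n-90

Euclidean algorithm in ℚ[n]:
  -n²-13n-30 = (1/4)(-4n²+36) + (-13n-39)
  -4n²+36 = ((4/13)n-12/13)(-13n-39) + (0)
Last nonzero remainder: -13n-39. Dividing through by -13 gives the monic gcd n+3.
Then lcm(f, g) = f·g / gcd(f, g); expanding and making the result monic gives the answer.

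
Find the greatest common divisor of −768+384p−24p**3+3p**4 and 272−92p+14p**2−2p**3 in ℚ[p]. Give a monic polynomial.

Repeated division with remainder:
  3p**4−24p**3+384p−768 = (−(3/2)p+3/2)(−2p**3+14p**2−92p+272) + (−159p**2+930p−1176)
  −2p**3+14p**2−92p+272 = ((2/159)p−122/8427)(−159p**2+930p−1176) + (−(179056/2809)p+716224/2809)
  −159p**2+930p−1176 = ((446631/179056)p−412923/89528)(−(179056/2809)p+716224/2809) + (0)
Last nonzero remainder: −(179056/2809)p+716224/2809. Dividing through by −179056/2809 gives the monic gcd p−4.

−4+p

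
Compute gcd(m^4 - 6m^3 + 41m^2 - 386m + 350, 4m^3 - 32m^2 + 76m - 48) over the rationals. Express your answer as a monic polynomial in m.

m - 1

Euclidean algorithm in ℚ[m]:
  m^4 - 6m^3 + 41m^2 - 386m + 350 = ((1/4)m + 1/2)(4m^3 - 32m^2 + 76m - 48) + (38m^2 - 412m + 374)
  4m^3 - 32m^2 + 76m - 48 = ((2/19)m + 108/361)(38m^2 - 412m + 374) + ((57720/361)m - 57720/361)
  38m^2 - 412m + 374 = ((6859/28860)m - 67507/28860)((57720/361)m - 57720/361) + (0)
Last nonzero remainder: (57720/361)m - 57720/361. Dividing through by 57720/361 gives the monic gcd m - 1.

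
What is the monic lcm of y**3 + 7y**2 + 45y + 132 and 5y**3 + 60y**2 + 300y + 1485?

y**4 + 16y**3 + 108y**2 + 537y + 1188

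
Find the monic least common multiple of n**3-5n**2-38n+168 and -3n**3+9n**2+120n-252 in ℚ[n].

Euclidean algorithm in ℚ[n]:
  n**3-5n**2-38n+168 = (-1/3)(-3n**3+9n**2+120n-252) + (-2n**2+2n+84)
  -3n**3+9n**2+120n-252 = ((3/2)n-3)(-2n**2+2n+84) + (0)
Last nonzero remainder: -2n**2+2n+84. Dividing through by -2 gives the monic gcd n**2-n-42.
Then lcm(f, g) = f·g / gcd(f, g); expanding and making the result monic gives the answer.

n**4-7n**3-28n**2+244n-336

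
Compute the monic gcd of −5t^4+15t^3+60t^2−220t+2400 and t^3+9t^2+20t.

t+5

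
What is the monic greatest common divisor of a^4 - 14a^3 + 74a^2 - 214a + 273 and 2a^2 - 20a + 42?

a^2 - 10a + 21

Euclidean algorithm in ℚ[a]:
  a^4 - 14a^3 + 74a^2 - 214a + 273 = ((1/2)a^2 - 2a + 13/2)(2a^2 - 20a + 42) + (0)
Last nonzero remainder: 2a^2 - 20a + 42. Dividing through by 2 gives the monic gcd a^2 - 10a + 21.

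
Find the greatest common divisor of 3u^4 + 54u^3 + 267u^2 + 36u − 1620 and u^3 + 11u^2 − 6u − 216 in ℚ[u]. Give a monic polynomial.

Apply the Euclidean algorithm:
  3u^4 + 54u^3 + 267u^2 + 36u − 1620 = (3u + 21)(u^3 + 11u^2 − 6u − 216) + (54u^2 + 810u + 2916)
  u^3 + 11u^2 − 6u − 216 = ((1/54)u − 2/27)(54u^2 + 810u + 2916) + (0)
Last nonzero remainder: 54u^2 + 810u + 2916. Dividing through by 54 gives the monic gcd u^2 + 15u + 54.

u^2 + 15u + 54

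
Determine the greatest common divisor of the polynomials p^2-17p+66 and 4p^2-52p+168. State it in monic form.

Apply the Euclidean algorithm:
  p^2-17p+66 = (1/4)(4p^2-52p+168) + (-4p+24)
  4p^2-52p+168 = (-p+7)(-4p+24) + (0)
Last nonzero remainder: -4p+24. Dividing through by -4 gives the monic gcd p-6.

p-6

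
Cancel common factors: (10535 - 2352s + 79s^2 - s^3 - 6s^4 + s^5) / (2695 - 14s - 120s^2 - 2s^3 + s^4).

Repeated division with remainder:
  s^5 - 6s^4 - s^3 + 79s^2 - 2352s + 10535 = (s - 4)(s^4 - 2s^3 - 120s^2 - 14s + 2695) + (111s^3 - 387s^2 - 5103s + 21315)
  s^4 - 2s^3 - 120s^2 - 14s + 2695 = ((1/111)s + 55/4107)(111s^3 - 387s^2 - 5103s + 21315) + (-(94248/1369)s^2 - (188496/1369)s + 3298680/1369)
  111s^3 - 387s^2 - 5103s + 21315 = (-(50653/31416)s + 39701/4488)(-(94248/1369)s^2 - (188496/1369)s + 3298680/1369) + (0)
Last nonzero remainder: -(94248/1369)s^2 - (188496/1369)s + 3298680/1369. Dividing through by -94248/1369 gives the monic gcd s^2 + 2s - 35.
Cancel s^2 + 2s - 35 from numerator and denominator to get the reduced form.

(-301 + 50s - 8s^2 + s^3)/(-77 - 4s + s^2)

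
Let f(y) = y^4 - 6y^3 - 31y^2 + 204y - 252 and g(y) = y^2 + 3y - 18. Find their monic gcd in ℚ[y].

y^2 + 3y - 18

Repeated division with remainder:
  y^4 - 6y^3 - 31y^2 + 204y - 252 = (y^2 - 9y + 14)(y^2 + 3y - 18) + (0)
The last nonzero remainder y^2 + 3y - 18 is already monic.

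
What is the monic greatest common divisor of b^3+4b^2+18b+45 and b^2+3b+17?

Euclidean algorithm in ℚ[b]:
  b^3+4b^2+18b+45 = (b+1)(b^2+3b+17) + (−2b+28)
  b^2+3b+17 = (−(1/2)b−17/2)(−2b+28) + (255)
  −2b+28 = (−(2/255)b+28/255)(255) + (0)
The last nonzero remainder is the constant 255, so the polynomials are coprime and gcd = 1.

1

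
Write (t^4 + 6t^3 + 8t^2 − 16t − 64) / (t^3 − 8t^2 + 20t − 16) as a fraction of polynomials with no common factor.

(t^3 + 8t^2 + 24t + 32)/(t^2 − 6t + 8)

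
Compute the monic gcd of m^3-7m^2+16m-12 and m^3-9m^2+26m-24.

m^2-5m+6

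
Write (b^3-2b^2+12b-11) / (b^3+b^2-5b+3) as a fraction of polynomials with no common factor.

Euclidean algorithm in ℚ[b]:
  b^3-2b^2+12b-11 = (b^3+b^2-5b+3) + (-3b^2+17b-14)
  b^3+b^2-5b+3 = (-(1/3)b-20/9)(-3b^2+17b-14) + ((253/9)b-253/9)
  -3b^2+17b-14 = (-(27/253)b+126/253)((253/9)b-253/9) + (0)
Last nonzero remainder: (253/9)b-253/9. Dividing through by 253/9 gives the monic gcd b-1.
Cancel b-1 from numerator and denominator to get the reduced form.

(b^2-b+11)/(b^2+2b-3)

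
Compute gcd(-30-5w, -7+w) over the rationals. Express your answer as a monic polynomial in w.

1

Euclidean algorithm in ℚ[w]:
  -5w-30 = (-5)(w-7) + (-65)
  w-7 = (-(1/65)w+7/65)(-65) + (0)
The last nonzero remainder is the constant -65, so the polynomials are coprime and gcd = 1.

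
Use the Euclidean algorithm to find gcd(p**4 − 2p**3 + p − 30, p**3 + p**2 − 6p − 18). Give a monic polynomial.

p − 3

Repeated division with remainder:
  p**4 − 2p**3 + p − 30 = (p − 3)(p**3 + p**2 − 6p − 18) + (9p**2 + p − 84)
  p**3 + p**2 − 6p − 18 = ((1/9)p + 8/81)(9p**2 + p − 84) + ((262/81)p − 262/27)
  9p**2 + p − 84 = ((729/262)p + 1134/131)((262/81)p − 262/27) + (0)
Last nonzero remainder: (262/81)p − 262/27. Dividing through by 262/81 gives the monic gcd p − 3.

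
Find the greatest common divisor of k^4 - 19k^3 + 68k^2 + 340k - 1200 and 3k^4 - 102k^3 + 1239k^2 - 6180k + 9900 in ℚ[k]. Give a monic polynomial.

Repeated division with remainder:
  k^4 - 19k^3 + 68k^2 + 340k - 1200 = (1/3)(3k^4 - 102k^3 + 1239k^2 - 6180k + 9900) + (15k^3 - 345k^2 + 2400k - 4500)
  3k^4 - 102k^3 + 1239k^2 - 6180k + 9900 = ((1/5)k - 11/5)(15k^3 - 345k^2 + 2400k - 4500) + (0)
Last nonzero remainder: 15k^3 - 345k^2 + 2400k - 4500. Dividing through by 15 gives the monic gcd k^3 - 23k^2 + 160k - 300.

k^3 - 23k^2 + 160k - 300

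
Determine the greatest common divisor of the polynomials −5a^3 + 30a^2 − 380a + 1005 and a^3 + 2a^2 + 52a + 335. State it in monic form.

Apply the Euclidean algorithm:
  −5a^3 + 30a^2 − 380a + 1005 = (−5)(a^3 + 2a^2 + 52a + 335) + (40a^2 − 120a + 2680)
  a^3 + 2a^2 + 52a + 335 = ((1/40)a + 1/8)(40a^2 − 120a + 2680) + (0)
Last nonzero remainder: 40a^2 − 120a + 2680. Dividing through by 40 gives the monic gcd a^2 − 3a + 67.

a^2 − 3a + 67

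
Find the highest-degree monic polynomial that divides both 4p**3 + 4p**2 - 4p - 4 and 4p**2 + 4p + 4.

1

Apply the Euclidean algorithm:
  4p**3 + 4p**2 - 4p - 4 = (p)(4p**2 + 4p + 4) + (-8p - 4)
  4p**2 + 4p + 4 = (-(1/2)p - 1/4)(-8p - 4) + (3)
  -8p - 4 = (-(8/3)p - 4/3)(3) + (0)
The last nonzero remainder is the constant 3, so the polynomials are coprime and gcd = 1.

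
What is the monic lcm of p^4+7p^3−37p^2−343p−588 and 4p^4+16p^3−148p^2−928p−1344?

p^5+11p^4−9p^3−491p^2−1960p−2352

By polynomial division,
  p^4+7p^3−37p^2−343p−588 = (1/4)(4p^4+16p^3−148p^2−928p−1344) + (3p^3−111p−252)
  4p^4+16p^3−148p^2−928p−1344 = ((4/3)p+16/3)(3p^3−111p−252) + (0)
Last nonzero remainder: 3p^3−111p−252. Dividing through by 3 gives the monic gcd p^3−37p−84.
Then lcm(f, g) = f·g / gcd(f, g); expanding and making the result monic gives the answer.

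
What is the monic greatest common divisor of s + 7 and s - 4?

1

Apply the Euclidean algorithm:
  s + 7 = (s - 4) + (11)
  s - 4 = ((1/11)s - 4/11)(11) + (0)
The last nonzero remainder is the constant 11, so the polynomials are coprime and gcd = 1.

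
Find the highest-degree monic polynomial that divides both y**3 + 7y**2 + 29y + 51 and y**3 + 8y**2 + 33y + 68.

y**2 + 4y + 17

Apply the Euclidean algorithm:
  y**3 + 7y**2 + 29y + 51 = (y**3 + 8y**2 + 33y + 68) + (−y**2 − 4y − 17)
  y**3 + 8y**2 + 33y + 68 = (−y − 4)(−y**2 − 4y − 17) + (0)
Last nonzero remainder: −y**2 − 4y − 17. Dividing through by −1 gives the monic gcd y**2 + 4y + 17.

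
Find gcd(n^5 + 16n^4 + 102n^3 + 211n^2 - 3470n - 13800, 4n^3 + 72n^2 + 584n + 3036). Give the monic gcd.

n^2 + 7n + 69

Euclidean algorithm in ℚ[n]:
  n^5 + 16n^4 + 102n^3 + 211n^2 - 3470n - 13800 = ((1/4)n^2 - (1/2)n - 2)(4n^3 + 72n^2 + 584n + 3036) + (-112n^2 - 784n - 7728)
  4n^3 + 72n^2 + 584n + 3036 = (-(1/28)n - 11/28)(-112n^2 - 784n - 7728) + (0)
Last nonzero remainder: -112n^2 - 784n - 7728. Dividing through by -112 gives the monic gcd n^2 + 7n + 69.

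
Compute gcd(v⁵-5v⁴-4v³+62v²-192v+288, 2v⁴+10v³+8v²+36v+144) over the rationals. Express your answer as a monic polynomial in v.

v³+2v²-2v+24

By polynomial division,
  v⁵-5v⁴-4v³+62v²-192v+288 = ((1/2)v-5)(2v⁴+10v³+8v²+36v+144) + (42v³+84v²-84v+1008)
  2v⁴+10v³+8v²+36v+144 = ((1/21)v+1/7)(42v³+84v²-84v+1008) + (0)
Last nonzero remainder: 42v³+84v²-84v+1008. Dividing through by 42 gives the monic gcd v³+2v²-2v+24.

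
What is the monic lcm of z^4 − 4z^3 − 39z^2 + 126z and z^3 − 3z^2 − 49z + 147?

z^5 + 3z^4 − 67z^3 − 147z^2 + 882z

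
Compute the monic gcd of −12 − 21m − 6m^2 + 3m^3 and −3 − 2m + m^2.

1 + m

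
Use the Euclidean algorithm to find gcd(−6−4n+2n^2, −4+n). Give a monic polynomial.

Repeated division with remainder:
  2n^2−4n−6 = (2n+4)(n−4) + (10)
  n−4 = ((1/10)n−2/5)(10) + (0)
The last nonzero remainder is the constant 10, so the polynomials are coprime and gcd = 1.

1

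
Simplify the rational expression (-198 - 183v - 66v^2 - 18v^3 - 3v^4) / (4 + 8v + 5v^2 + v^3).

(-99 - 42v - 12v^2 - 3v^3)/(2 + 3v + v^2)

Repeated division with remainder:
  -3v^4 - 18v^3 - 66v^2 - 183v - 198 = (-3v - 3)(v^3 + 5v^2 + 8v + 4) + (-27v^2 - 147v - 186)
  v^3 + 5v^2 + 8v + 4 = (-(1/27)v + 4/243)(-27v^2 - 147v - 186) + ((286/81)v + 572/81)
  -27v^2 - 147v - 186 = (-(2187/286)v - 7533/286)((286/81)v + 572/81) + (0)
Last nonzero remainder: (286/81)v + 572/81. Dividing through by 286/81 gives the monic gcd v + 2.
Cancel v + 2 from numerator and denominator to get the reduced form.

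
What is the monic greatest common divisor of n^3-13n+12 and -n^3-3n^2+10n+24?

n^2+n-12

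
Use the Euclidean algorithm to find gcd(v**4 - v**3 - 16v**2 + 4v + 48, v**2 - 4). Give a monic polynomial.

By polynomial division,
  v**4 - v**3 - 16v**2 + 4v + 48 = (v**2 - v - 12)(v**2 - 4) + (0)
The last nonzero remainder v**2 - 4 is already monic.

v**2 - 4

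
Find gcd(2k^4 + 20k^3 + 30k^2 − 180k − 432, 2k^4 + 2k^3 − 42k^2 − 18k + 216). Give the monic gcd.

k^3 + 4k^2 − 9k − 36

Repeated division with remainder:
  2k^4 + 20k^3 + 30k^2 − 180k − 432 = (2k^4 + 2k^3 − 42k^2 − 18k + 216) + (18k^3 + 72k^2 − 162k − 648)
  2k^4 + 2k^3 − 42k^2 − 18k + 216 = ((1/9)k − 1/3)(18k^3 + 72k^2 − 162k − 648) + (0)
Last nonzero remainder: 18k^3 + 72k^2 − 162k − 648. Dividing through by 18 gives the monic gcd k^3 + 4k^2 − 9k − 36.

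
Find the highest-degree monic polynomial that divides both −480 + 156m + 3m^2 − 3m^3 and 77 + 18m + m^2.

Euclidean algorithm in ℚ[m]:
  −3m^3 + 3m^2 + 156m − 480 = (−3m + 57)(m^2 + 18m + 77) + (−639m − 4869)
  m^2 + 18m + 77 = (−(1/639)m − 737/45369)(−639m − 4869) + (−10560/5041)
  −639m − 4869 = ((1073733/3520)m + 8181543/3520)(−10560/5041) + (0)
The last nonzero remainder is the constant −10560/5041, so the polynomials are coprime and gcd = 1.

1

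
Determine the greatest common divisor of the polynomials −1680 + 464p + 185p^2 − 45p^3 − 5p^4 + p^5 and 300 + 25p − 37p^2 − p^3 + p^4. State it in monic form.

−20 + p + p^2

By polynomial division,
  p^5 − 5p^4 − 45p^3 + 185p^2 + 464p − 1680 = (p − 4)(p^4 − p^3 − 37p^2 + 25p + 300) + (−12p^3 + 12p^2 + 264p − 480)
  p^4 − p^3 − 37p^2 + 25p + 300 = (−(1/12)p)(−12p^3 + 12p^2 + 264p − 480) + (−15p^2 − 15p + 300)
  −12p^3 + 12p^2 + 264p − 480 = ((4/5)p − 8/5)(−15p^2 − 15p + 300) + (0)
Last nonzero remainder: −15p^2 − 15p + 300. Dividing through by −15 gives the monic gcd p^2 + p − 20.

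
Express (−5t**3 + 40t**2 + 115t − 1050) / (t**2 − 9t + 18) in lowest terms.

Apply the Euclidean algorithm:
  −5t**3 + 40t**2 + 115t − 1050 = (−5t − 5)(t**2 − 9t + 18) + (160t − 960)
  t**2 − 9t + 18 = ((1/160)t − 3/160)(160t − 960) + (0)
Last nonzero remainder: 160t − 960. Dividing through by 160 gives the monic gcd t − 6.
Cancel t − 6 from numerator and denominator to get the reduced form.

(−5t**2 + 10t + 175)/(t − 3)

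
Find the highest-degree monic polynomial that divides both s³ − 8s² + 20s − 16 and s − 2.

s − 2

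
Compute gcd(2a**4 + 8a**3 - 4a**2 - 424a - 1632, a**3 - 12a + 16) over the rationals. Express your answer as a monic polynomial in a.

By polynomial division,
  2a**4 + 8a**3 - 4a**2 - 424a - 1632 = (2a + 8)(a**3 - 12a + 16) + (20a**2 - 360a - 1760)
  a**3 - 12a + 16 = ((1/20)a + 9/10)(20a**2 - 360a - 1760) + (400a + 1600)
  20a**2 - 360a - 1760 = ((1/20)a - 11/10)(400a + 1600) + (0)
Last nonzero remainder: 400a + 1600. Dividing through by 400 gives the monic gcd a + 4.

a + 4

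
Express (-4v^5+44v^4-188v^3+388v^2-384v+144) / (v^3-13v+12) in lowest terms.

(-4v^3+28v^2-64v+48)/(v+4)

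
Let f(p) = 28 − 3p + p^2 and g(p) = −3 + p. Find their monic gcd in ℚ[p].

Apply the Euclidean algorithm:
  p^2 − 3p + 28 = (p)(p − 3) + (28)
  p − 3 = ((1/28)p − 3/28)(28) + (0)
The last nonzero remainder is the constant 28, so the polynomials are coprime and gcd = 1.

1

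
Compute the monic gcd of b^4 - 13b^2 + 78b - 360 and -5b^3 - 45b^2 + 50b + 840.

b^2 + 2b - 24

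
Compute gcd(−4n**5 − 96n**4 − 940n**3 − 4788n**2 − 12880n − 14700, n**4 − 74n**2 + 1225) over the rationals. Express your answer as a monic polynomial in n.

n**2 + 12n + 35

Euclidean algorithm in ℚ[n]:
  −4n**5 − 96n**4 − 940n**3 − 4788n**2 − 12880n − 14700 = (−4n − 96)(n**4 − 74n**2 + 1225) + (−1236n**3 − 11892n**2 − 7980n + 102900)
  n**4 − 74n**2 + 1225 = (−(1/1236)n + 991/127308)(−1236n**3 − 11892n**2 − 7980n + 102900) + ((128520/10609)n**2 + (1542240/10609)n + 4498200/10609)
  −1236n**3 − 11892n**2 − 7980n + 102900 = (−(1092727/10710)n + 74263/306)((128520/10609)n**2 + (1542240/10609)n + 4498200/10609) + (0)
Last nonzero remainder: (128520/10609)n**2 + (1542240/10609)n + 4498200/10609. Dividing through by 128520/10609 gives the monic gcd n**2 + 12n + 35.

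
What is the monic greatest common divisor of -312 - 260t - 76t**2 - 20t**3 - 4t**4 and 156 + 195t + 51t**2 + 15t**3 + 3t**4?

13 + t**2

Repeated division with remainder:
  -4t**4 - 20t**3 - 76t**2 - 260t - 312 = (-4/3)(3t**4 + 15t**3 + 51t**2 + 195t + 156) + (-8t**2 - 104)
  3t**4 + 15t**3 + 51t**2 + 195t + 156 = (-(3/8)t**2 - (15/8)t - 3/2)(-8t**2 - 104) + (0)
Last nonzero remainder: -8t**2 - 104. Dividing through by -8 gives the monic gcd t**2 + 13.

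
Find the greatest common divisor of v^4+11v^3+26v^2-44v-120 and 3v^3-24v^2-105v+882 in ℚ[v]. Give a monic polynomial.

Apply the Euclidean algorithm:
  v^4+11v^3+26v^2-44v-120 = ((1/3)v+19/3)(3v^3-24v^2-105v+882) + (213v^2+327v-5706)
  3v^3-24v^2-105v+882 = ((1/71)v-677/5041)(213v^2+327v-5706) + ((97200/5041)v+583200/5041)
  213v^2+327v-5706 = ((357911/32400)v-1597997/32400)((97200/5041)v+583200/5041) + (0)
Last nonzero remainder: (97200/5041)v+583200/5041. Dividing through by 97200/5041 gives the monic gcd v+6.

v+6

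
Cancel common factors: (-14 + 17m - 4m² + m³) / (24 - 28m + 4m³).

(14 - 3m + m²)/(-24 + 4m + 4m²)

Repeated division with remainder:
  m³ - 4m² + 17m - 14 = (1/4)(4m³ - 28m + 24) + (-4m² + 24m - 20)
  4m³ - 28m + 24 = (-m - 6)(-4m² + 24m - 20) + (96m - 96)
  -4m² + 24m - 20 = (-(1/24)m + 5/24)(96m - 96) + (0)
Last nonzero remainder: 96m - 96. Dividing through by 96 gives the monic gcd m - 1.
Cancel m - 1 from numerator and denominator to get the reduced form.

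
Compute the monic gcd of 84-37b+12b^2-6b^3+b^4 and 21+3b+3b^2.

7+b+b^2

By polynomial division,
  b^4-6b^3+12b^2-37b+84 = ((1/3)b^2-(7/3)b+4)(3b^2+3b+21) + (0)
Last nonzero remainder: 3b^2+3b+21. Dividing through by 3 gives the monic gcd b^2+b+7.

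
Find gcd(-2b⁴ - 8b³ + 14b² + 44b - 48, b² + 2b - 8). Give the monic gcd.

b² + 2b - 8

By polynomial division,
  -2b⁴ - 8b³ + 14b² + 44b - 48 = (-2b² - 4b + 6)(b² + 2b - 8) + (0)
The last nonzero remainder b² + 2b - 8 is already monic.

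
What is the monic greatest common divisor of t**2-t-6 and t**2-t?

By polynomial division,
  t**2-t-6 = (t**2-t) + (-6)
  t**2-t = (-(1/6)t**2+(1/6)t)(-6) + (0)
The last nonzero remainder is the constant -6, so the polynomials are coprime and gcd = 1.

1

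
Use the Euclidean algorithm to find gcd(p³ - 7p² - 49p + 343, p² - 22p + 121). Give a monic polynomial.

1

Repeated division with remainder:
  p³ - 7p² - 49p + 343 = (p + 15)(p² - 22p + 121) + (160p - 1472)
  p² - 22p + 121 = ((1/160)p - 2/25)(160p - 1472) + (81/25)
  160p - 1472 = ((4000/81)p - 36800/81)(81/25) + (0)
The last nonzero remainder is the constant 81/25, so the polynomials are coprime and gcd = 1.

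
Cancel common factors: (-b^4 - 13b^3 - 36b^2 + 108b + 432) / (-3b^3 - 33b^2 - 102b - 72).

(b^2 + 3b - 18)/(3b + 3)

Euclidean algorithm in ℚ[b]:
  -b^4 - 13b^3 - 36b^2 + 108b + 432 = ((1/3)b + 2/3)(-3b^3 - 33b^2 - 102b - 72) + (20b^2 + 200b + 480)
  -3b^3 - 33b^2 - 102b - 72 = (-(3/20)b - 3/20)(20b^2 + 200b + 480) + (0)
Last nonzero remainder: 20b^2 + 200b + 480. Dividing through by 20 gives the monic gcd b^2 + 10b + 24.
Cancel b^2 + 10b + 24 from numerator and denominator to get the reduced form.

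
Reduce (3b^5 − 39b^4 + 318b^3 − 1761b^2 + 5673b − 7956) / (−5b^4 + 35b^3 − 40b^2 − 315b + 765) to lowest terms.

(−3b^3 + 18b^2 − 141b + 468)/(5b^2 − 45)

By polynomial division,
  3b^5 − 39b^4 + 318b^3 − 1761b^2 + 5673b − 7956 = (−(3/5)b + 18/5)(−5b^4 + 35b^3 − 40b^2 − 315b + 765) + (168b^3 − 1806b^2 + 7266b − 10710)
  −5b^4 + 35b^3 − 40b^2 − 315b + 765 = (−(5/168)b − 25/224)(168b^3 − 1806b^2 + 7266b − 10710) + (−(405/16)b^2 + (2835/16)b − 6885/16)
  168b^3 − 1806b^2 + 7266b − 10710 = (−(896/135)b + 224/9)(−(405/16)b^2 + (2835/16)b − 6885/16) + (0)
Last nonzero remainder: −(405/16)b^2 + (2835/16)b − 6885/16. Dividing through by −405/16 gives the monic gcd b^2 − 7b + 17.
Cancel b^2 − 7b + 17 from numerator and denominator to get the reduced form.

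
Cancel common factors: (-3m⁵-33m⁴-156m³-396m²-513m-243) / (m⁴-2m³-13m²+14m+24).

(-3m³-21m²-63m-81)/(m²-6m+8)

Repeated division with remainder:
  -3m⁵-33m⁴-156m³-396m²-513m-243 = (-3m-39)(m⁴-2m³-13m²+14m+24) + (-273m³-861m²+105m+693)
  m⁴-2m³-13m²+14m+24 = (-(1/273)m+67/3549)(-273m³-861m²+105m+693) + ((615/169)m²+(2460/169)m+1845/169)
  -273m³-861m²+105m+693 = (-(15379/205)m+13013/205)((615/169)m²+(2460/169)m+1845/169) + (0)
Last nonzero remainder: (615/169)m²+(2460/169)m+1845/169. Dividing through by 615/169 gives the monic gcd m²+4m+3.
Cancel m²+4m+3 from numerator and denominator to get the reduced form.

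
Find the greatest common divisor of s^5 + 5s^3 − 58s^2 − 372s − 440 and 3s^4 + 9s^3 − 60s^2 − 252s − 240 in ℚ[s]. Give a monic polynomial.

Euclidean algorithm in ℚ[s]:
  s^5 + 5s^3 − 58s^2 − 372s − 440 = ((1/3)s − 1)(3s^4 + 9s^3 − 60s^2 − 252s − 240) + (34s^3 − 34s^2 − 544s − 680)
  3s^4 + 9s^3 − 60s^2 − 252s − 240 = ((3/34)s + 6/17)(34s^3 − 34s^2 − 544s − 680) + (0)
Last nonzero remainder: 34s^3 − 34s^2 − 544s − 680. Dividing through by 34 gives the monic gcd s^3 − s^2 − 16s − 20.

s^3 − s^2 − 16s − 20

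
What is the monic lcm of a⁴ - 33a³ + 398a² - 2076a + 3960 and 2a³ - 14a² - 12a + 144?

Euclidean algorithm in ℚ[a]:
  a⁴ - 33a³ + 398a² - 2076a + 3960 = ((1/2)a - 13)(2a³ - 14a² - 12a + 144) + (222a² - 2304a + 5832)
  2a³ - 14a² - 12a + 144 = ((1/111)a + 125/4107)(222a² - 2304a + 5832) + ((7644/1369)a - 45864/1369)
  222a² - 2304a + 5832 = ((50653/1274)a - 110889/637)((7644/1369)a - 45864/1369) + (0)
Last nonzero remainder: (7644/1369)a - 45864/1369. Dividing through by 7644/1369 gives the monic gcd a - 6.
Then lcm(f, g) = f·g / gcd(f, g); expanding and making the result monic gives the answer.

a⁶ - 34a⁵ + 419a⁴ - 2078a³ + 1260a² + 20952a - 47520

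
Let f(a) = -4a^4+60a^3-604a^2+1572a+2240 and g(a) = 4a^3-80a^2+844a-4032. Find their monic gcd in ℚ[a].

Apply the Euclidean algorithm:
  -4a^4+60a^3-604a^2+1572a+2240 = (-a-5)(4a^3-80a^2+844a-4032) + (-160a^2+1760a-17920)
  4a^3-80a^2+844a-4032 = (-(1/40)a+9/40)(-160a^2+1760a-17920) + (0)
Last nonzero remainder: -160a^2+1760a-17920. Dividing through by -160 gives the monic gcd a^2-11a+112.

a^2-11a+112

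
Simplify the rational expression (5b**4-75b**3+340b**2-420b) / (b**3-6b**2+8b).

(5b**2-65b+210)/(b-4)

Repeated division with remainder:
  5b**4-75b**3+340b**2-420b = (5b-45)(b**3-6b**2+8b) + (30b**2-60b)
  b**3-6b**2+8b = ((1/30)b-2/15)(30b**2-60b) + (0)
Last nonzero remainder: 30b**2-60b. Dividing through by 30 gives the monic gcd b**2-2b.
Cancel b**2-2b from numerator and denominator to get the reduced form.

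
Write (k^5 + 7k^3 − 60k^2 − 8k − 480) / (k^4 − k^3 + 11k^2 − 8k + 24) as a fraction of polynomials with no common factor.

(k^3 − k − 60)/(k^2 − k + 3)

Apply the Euclidean algorithm:
  k^5 + 7k^3 − 60k^2 − 8k − 480 = (k + 1)(k^4 − k^3 + 11k^2 − 8k + 24) + (−3k^3 − 63k^2 − 24k − 504)
  k^4 − k^3 + 11k^2 − 8k + 24 = (−(1/3)k + 22/3)(−3k^3 − 63k^2 − 24k − 504) + (465k^2 + 3720)
  −3k^3 − 63k^2 − 24k − 504 = (−(1/155)k − 21/155)(465k^2 + 3720) + (0)
Last nonzero remainder: 465k^2 + 3720. Dividing through by 465 gives the monic gcd k^2 + 8.
Cancel k^2 + 8 from numerator and denominator to get the reduced form.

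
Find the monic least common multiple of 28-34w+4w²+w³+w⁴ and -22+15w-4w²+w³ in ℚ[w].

By polynomial division,
  w⁴+w³+4w²-34w+28 = (w+5)(w³-4w²+15w-22) + (9w²-87w+138)
  w³-4w²+15w-22 = ((1/9)w+17/27)(9w²-87w+138) + ((490/9)w-980/9)
  9w²-87w+138 = ((81/490)w-621/490)((490/9)w-980/9) + (0)
Last nonzero remainder: (490/9)w-980/9. Dividing through by 490/9 gives the monic gcd w-2.
Then lcm(f, g) = f·g / gcd(f, g); expanding and making the result monic gives the answer.

308-430w+140w²-31w³+13w⁴-w⁵+w⁶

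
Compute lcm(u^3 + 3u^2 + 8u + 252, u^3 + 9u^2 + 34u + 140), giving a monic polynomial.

u^5 + 5u^4 + 34u^3 + 328u^2 + 664u + 5040

Apply the Euclidean algorithm:
  u^3 + 3u^2 + 8u + 252 = (u^3 + 9u^2 + 34u + 140) + (-6u^2 - 26u + 112)
  u^3 + 9u^2 + 34u + 140 = (-(1/6)u - 7/9)(-6u^2 - 26u + 112) + ((292/9)u + 2044/9)
  -6u^2 - 26u + 112 = (-(27/146)u + 36/73)((292/9)u + 2044/9) + (0)
Last nonzero remainder: (292/9)u + 2044/9. Dividing through by 292/9 gives the monic gcd u + 7.
Then lcm(f, g) = f·g / gcd(f, g); expanding and making the result monic gives the answer.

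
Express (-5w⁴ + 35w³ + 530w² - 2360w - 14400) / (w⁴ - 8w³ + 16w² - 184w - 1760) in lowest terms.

Repeated division with remainder:
  -5w⁴ + 35w³ + 530w² - 2360w - 14400 = (-5)(w⁴ - 8w³ + 16w² - 184w - 1760) + (-5w³ + 610w² - 3280w - 23200)
  w⁴ - 8w³ + 16w² - 184w - 1760 = (-(1/5)w - 114/5)(-5w³ + 610w² - 3280w - 23200) + (13268w² - 79608w - 530720)
  -5w³ + 610w² - 3280w - 23200 = (-(5/13268)w + 145/3317)(13268w² - 79608w - 530720) + (0)
Last nonzero remainder: 13268w² - 79608w - 530720. Dividing through by 13268 gives the monic gcd w² - 6w - 40.
Cancel w² - 6w - 40 from numerator and denominator to get the reduced form.

(-5w² + 5w + 360)/(w² - 2w + 44)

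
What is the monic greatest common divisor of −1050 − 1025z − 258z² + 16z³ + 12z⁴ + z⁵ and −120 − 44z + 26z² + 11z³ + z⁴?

10 + 7z + z²

By polynomial division,
  z⁵ + 12z⁴ + 16z³ − 258z² − 1025z − 1050 = (z + 1)(z⁴ + 11z³ + 26z² − 44z − 120) + (−21z³ − 240z² − 861z − 930)
  z⁴ + 11z³ + 26z² − 44z − 120 = (−(1/21)z + 1/49)(−21z³ − 240z² − 861z − 930) + (−(495/49)z² − (495/7)z − 4950/49)
  −21z³ − 240z² − 861z − 930 = ((343/165)z + 1519/165)(−(495/49)z² − (495/7)z − 4950/49) + (0)
Last nonzero remainder: −(495/49)z² − (495/7)z − 4950/49. Dividing through by −495/49 gives the monic gcd z² + 7z + 10.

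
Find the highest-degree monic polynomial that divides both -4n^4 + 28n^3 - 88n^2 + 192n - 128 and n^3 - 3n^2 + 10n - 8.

n^3 - 3n^2 + 10n - 8

Repeated division with remainder:
  -4n^4 + 28n^3 - 88n^2 + 192n - 128 = (-4n + 16)(n^3 - 3n^2 + 10n - 8) + (0)
The last nonzero remainder n^3 - 3n^2 + 10n - 8 is already monic.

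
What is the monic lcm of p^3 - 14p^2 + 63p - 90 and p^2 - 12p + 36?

p^4 - 20p^3 + 147p^2 - 468p + 540

Repeated division with remainder:
  p^3 - 14p^2 + 63p - 90 = (p - 2)(p^2 - 12p + 36) + (3p - 18)
  p^2 - 12p + 36 = ((1/3)p - 2)(3p - 18) + (0)
Last nonzero remainder: 3p - 18. Dividing through by 3 gives the monic gcd p - 6.
Then lcm(f, g) = f·g / gcd(f, g); expanding and making the result monic gives the answer.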